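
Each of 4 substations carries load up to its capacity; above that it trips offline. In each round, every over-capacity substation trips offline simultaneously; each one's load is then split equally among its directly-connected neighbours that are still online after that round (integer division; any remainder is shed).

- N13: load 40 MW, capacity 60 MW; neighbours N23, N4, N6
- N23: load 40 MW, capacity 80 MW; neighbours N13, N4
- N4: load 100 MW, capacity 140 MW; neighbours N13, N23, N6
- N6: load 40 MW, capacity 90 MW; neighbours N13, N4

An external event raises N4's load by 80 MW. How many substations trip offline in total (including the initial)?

4

Round 1 — N4 at 180 > 140. N4 trips offline.
  N4 sheds 180 MW to N13, N23, N6: 60 each.
    N13: 40+60 = 100 > 60
    N23: 40+60 = 100 > 80
    N6: 40+60 = 100 > 90
Round 2 — N13, N23, N6 trip offline.
  N13 sheds 100 MW: no online neighbours, lost.
  N23 sheds 100 MW: no online neighbours, lost.
  N6 sheds 100 MW: no online neighbours, lost.
No further trips.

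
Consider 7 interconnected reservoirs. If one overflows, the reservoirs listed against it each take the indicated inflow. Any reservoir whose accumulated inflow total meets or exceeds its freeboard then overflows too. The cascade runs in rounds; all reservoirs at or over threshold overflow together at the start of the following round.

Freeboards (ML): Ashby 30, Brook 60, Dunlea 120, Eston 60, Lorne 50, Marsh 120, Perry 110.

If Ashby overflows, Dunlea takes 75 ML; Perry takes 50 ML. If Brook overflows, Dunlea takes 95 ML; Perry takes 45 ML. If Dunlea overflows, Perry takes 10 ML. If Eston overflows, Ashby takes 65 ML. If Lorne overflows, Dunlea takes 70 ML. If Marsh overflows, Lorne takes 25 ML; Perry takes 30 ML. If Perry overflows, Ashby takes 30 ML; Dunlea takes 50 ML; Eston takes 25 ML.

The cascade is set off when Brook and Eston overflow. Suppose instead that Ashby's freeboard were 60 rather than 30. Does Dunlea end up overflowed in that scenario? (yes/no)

With Ashby's freeboard at 60:
Round 1 — Brook, Eston overflow (initial).
  Ashby: +65 → 65 ≥ 60
  Dunlea: +95 → 95 < 120
  Perry: +45 → 45 < 110
Round 2 — Ashby overflows.
  Dunlea: +75 → 170 ≥ 120
  Perry: +50 → 95 < 110
Round 3 — Dunlea overflows.
  Perry: +10 → 105 < 110
No further overflows.

yes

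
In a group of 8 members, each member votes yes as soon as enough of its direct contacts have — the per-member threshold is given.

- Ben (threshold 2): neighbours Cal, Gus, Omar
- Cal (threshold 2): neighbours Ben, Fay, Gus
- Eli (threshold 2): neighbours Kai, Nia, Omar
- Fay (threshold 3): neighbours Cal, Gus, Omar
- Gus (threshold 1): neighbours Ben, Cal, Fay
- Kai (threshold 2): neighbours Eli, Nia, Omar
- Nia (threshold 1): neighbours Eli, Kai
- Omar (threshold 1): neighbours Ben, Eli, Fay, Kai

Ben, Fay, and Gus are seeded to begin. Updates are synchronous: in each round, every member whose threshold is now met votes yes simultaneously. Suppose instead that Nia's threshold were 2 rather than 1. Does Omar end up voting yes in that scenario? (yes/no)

yes

With Nia's threshold at 2:
Round 1 — Ben, Fay, Gus vote yes (initial).
Round 2 — checking thresholds:
  Cal: 3 of 3 neighbours ≥ 2, votes yes.
  Omar: 2 of 4 neighbours ≥ 1, votes yes.
Round 3 — no new yes votes; cascade stops.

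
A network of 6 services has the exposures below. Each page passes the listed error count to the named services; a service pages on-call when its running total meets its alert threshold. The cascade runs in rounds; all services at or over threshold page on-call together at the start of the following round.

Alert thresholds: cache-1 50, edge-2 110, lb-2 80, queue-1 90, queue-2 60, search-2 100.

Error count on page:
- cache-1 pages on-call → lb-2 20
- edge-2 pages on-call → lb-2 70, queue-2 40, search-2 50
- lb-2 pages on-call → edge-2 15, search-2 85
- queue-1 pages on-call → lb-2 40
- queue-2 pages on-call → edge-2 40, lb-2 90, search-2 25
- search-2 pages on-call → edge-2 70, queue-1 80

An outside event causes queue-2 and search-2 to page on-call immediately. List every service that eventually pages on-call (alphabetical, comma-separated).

Round 1 — queue-2, search-2 page on-call (initial).
  edge-2: +40+70 → 110 ≥ 110
  lb-2: +90 → 90 ≥ 80
  queue-1: +80 → 80 < 90
Round 2 — edge-2, lb-2 page on-call.
No further pages.

edge-2, lb-2, queue-2, search-2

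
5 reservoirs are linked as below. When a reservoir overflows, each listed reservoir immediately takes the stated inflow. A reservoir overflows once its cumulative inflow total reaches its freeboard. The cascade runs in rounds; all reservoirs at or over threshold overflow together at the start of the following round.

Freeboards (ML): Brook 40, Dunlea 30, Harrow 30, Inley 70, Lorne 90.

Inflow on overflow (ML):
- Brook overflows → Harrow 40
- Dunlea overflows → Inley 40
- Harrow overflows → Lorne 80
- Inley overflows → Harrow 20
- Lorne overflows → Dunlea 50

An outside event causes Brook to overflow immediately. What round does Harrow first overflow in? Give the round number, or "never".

2

Round 1 — Brook overflows (initial).
  Harrow: +40 → 40 ≥ 30
Round 2 — Harrow overflows.
  Lorne: +80 → 80 < 90
No further overflows.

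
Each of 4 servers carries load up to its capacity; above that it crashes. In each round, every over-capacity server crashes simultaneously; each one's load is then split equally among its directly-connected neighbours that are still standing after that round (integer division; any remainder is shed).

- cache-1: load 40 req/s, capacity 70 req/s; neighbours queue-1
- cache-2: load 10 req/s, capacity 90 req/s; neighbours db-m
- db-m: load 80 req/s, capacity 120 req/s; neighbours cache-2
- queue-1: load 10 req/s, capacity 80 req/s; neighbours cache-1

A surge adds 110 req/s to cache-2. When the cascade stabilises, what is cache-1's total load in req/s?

Round 1 — cache-2 at 120 > 90. cache-2 crashes.
  cache-2 sheds 120 req/s to db-m: 120 each.
    db-m: 80+120 = 200 > 120
Round 2 — db-m crashes.
  db-m sheds 200 req/s: no online neighbours, lost.
No further crashes.

40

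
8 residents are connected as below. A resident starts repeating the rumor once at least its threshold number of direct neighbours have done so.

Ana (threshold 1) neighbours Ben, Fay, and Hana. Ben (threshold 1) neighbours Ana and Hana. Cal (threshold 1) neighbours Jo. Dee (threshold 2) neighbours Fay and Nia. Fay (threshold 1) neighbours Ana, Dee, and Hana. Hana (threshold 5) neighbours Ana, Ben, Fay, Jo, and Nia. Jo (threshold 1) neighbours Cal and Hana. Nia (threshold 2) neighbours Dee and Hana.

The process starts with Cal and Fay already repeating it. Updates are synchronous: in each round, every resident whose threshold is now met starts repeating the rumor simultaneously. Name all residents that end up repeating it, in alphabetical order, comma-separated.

Round 1 — Cal, Fay start repeating the rumor (initial).
Round 2 — checking thresholds:
  Ana: 1 of 3 neighbours ≥ 1, starts repeating the rumor.
  Dee: 1 of 2 neighbours < 2, holds.
  Hana: 1 of 5 neighbours < 5, holds.
  Jo: 1 of 2 neighbours ≥ 1, starts repeating the rumor.
Round 3 — checking thresholds:
  Ben: 1 of 2 neighbours ≥ 1, starts repeating the rumor.
  Dee: 1 of 2 neighbours < 2, holds.
  Hana: 3 of 5 neighbours < 5, holds.
Round 4 — no new spreads; cascade stops.

Ana, Ben, Cal, Fay, Jo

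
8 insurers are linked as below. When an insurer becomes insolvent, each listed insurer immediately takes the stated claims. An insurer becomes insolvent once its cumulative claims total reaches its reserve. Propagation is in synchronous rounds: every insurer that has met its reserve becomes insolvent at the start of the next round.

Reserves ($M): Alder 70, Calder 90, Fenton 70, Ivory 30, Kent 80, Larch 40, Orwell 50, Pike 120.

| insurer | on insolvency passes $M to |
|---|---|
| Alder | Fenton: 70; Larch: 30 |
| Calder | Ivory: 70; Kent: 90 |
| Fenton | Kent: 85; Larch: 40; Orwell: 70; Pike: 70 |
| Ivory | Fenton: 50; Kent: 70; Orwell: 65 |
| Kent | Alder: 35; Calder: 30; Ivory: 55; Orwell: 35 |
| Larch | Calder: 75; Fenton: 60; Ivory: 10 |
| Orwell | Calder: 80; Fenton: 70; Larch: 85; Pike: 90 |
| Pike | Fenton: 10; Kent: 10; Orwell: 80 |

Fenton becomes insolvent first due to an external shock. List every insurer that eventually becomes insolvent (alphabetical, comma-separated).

Calder, Fenton, Ivory, Kent, Larch, Orwell, Pike

Round 1 — Fenton becomes insolvent (initial).
  Kent: +85 → 85 ≥ 80
  Larch: +40 → 40 ≥ 40
  Orwell: +70 → 70 ≥ 50
  Pike: +70 → 70 < 120
Round 2 — Kent, Larch, Orwell become insolvent.
  Alder: +35 → 35 < 70
  Calder: +30+75+80 → 185 ≥ 90
  Ivory: +55+10 → 65 ≥ 30
  Pike: +90 → 160 ≥ 120
Round 3 — Calder, Ivory, Pike become insolvent.
No further insolvencies.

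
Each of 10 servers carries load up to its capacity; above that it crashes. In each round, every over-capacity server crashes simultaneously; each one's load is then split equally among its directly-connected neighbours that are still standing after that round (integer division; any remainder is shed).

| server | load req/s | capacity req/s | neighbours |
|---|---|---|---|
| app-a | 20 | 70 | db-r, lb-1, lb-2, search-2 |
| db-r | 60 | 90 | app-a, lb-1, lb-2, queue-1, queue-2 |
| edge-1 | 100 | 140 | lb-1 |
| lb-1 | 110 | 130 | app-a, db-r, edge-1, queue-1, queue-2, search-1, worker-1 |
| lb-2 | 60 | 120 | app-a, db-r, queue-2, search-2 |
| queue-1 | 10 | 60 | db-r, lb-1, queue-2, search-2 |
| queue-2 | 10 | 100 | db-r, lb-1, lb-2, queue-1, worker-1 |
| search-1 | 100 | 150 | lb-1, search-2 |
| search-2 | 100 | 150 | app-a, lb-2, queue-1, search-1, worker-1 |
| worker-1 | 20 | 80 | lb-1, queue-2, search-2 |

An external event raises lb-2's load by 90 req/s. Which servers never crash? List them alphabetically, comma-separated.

Round 1 — lb-2 at 150 > 120. lb-2 crashes.
  lb-2 sheds 150 req/s to app-a, db-r, queue-2, search-2: 37 each (2 lost).
    app-a: 20+37 = 57 ≤ 70
    db-r: 60+37 = 97 > 90
    queue-2: 10+37 = 47 ≤ 100
    search-2: 100+37 = 137 ≤ 150
Round 2 — db-r crashes.
  db-r sheds 97 req/s to app-a, lb-1, queue-1, queue-2: 24 each (1 lost).
    app-a: 57+24 = 81 > 70
    lb-1: 110+24 = 134 > 130
    queue-1: 10+24 = 34 ≤ 60
    queue-2: 47+24 = 71 ≤ 100
Round 3 — app-a, lb-1 crash.
  app-a sheds 81 req/s to search-2: 81 each.
    search-2: 137+81 = 218 > 150
  lb-1 sheds 134 req/s to edge-1, queue-1, queue-2, search-1, worker-1: 26 each (4 lost).
    edge-1: 100+26 = 126 ≤ 140
    queue-1: 34+26 = 60 ≤ 60
    queue-2: 71+26 = 97 ≤ 100
    search-1: 100+26 = 126 ≤ 150
    worker-1: 20+26 = 46 ≤ 80
Round 4 — search-2 crashes.
  search-2 sheds 218 req/s to queue-1, search-1, worker-1: 72 each (2 lost).
    queue-1: 60+72 = 132 > 60
    search-1: 126+72 = 198 > 150
    worker-1: 46+72 = 118 > 80
Round 5 — queue-1, search-1, worker-1 crash.
  queue-1 sheds 132 req/s to queue-2: 132 each.
    queue-2: 97+132 = 229 > 100
  search-1 sheds 198 req/s: no online neighbours, lost.
  worker-1 sheds 118 req/s to queue-2: 118 each.
    queue-2: 229+118 = 347 > 100
Round 6 — queue-2 crashes.
  queue-2 sheds 347 req/s: no online neighbours, lost.
No further crashes.

edge-1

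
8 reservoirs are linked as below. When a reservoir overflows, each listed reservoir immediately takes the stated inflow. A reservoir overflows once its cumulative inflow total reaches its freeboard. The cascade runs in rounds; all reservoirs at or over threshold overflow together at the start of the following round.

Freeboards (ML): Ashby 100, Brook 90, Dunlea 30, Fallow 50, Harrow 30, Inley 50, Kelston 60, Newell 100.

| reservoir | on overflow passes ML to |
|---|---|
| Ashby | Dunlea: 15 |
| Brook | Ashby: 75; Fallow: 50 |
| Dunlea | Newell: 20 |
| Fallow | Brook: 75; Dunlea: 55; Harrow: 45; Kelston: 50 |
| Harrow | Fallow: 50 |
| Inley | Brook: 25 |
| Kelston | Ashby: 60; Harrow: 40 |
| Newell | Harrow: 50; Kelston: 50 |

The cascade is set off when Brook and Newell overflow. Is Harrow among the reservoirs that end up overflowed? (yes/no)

Round 1 — Brook, Newell overflow (initial).
  Ashby: +75 → 75 < 100
  Fallow: +50 → 50 ≥ 50
  Harrow: +50 → 50 ≥ 30
  Kelston: +50 → 50 < 60
Round 2 — Fallow, Harrow overflow.
  Dunlea: +55 → 55 ≥ 30
  Kelston: +50 → 100 ≥ 60
Round 3 — Dunlea, Kelston overflow.
  Ashby: +60 → 135 ≥ 100
Round 4 — Ashby overflows.
No further overflows.

yes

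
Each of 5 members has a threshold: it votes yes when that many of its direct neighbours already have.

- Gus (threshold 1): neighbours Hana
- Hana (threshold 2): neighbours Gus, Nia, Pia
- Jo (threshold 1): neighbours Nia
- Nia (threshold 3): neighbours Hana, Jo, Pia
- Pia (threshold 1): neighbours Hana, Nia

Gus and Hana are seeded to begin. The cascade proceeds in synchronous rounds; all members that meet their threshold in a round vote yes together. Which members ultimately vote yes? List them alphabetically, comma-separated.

Round 1 — Gus, Hana vote yes (initial).
Round 2 — checking thresholds:
  Nia: 1 of 3 neighbours < 3, not yet.
  Pia: 1 of 2 neighbours ≥ 1, votes yes.
Round 3 — no new yes votes; cascade stops.

Gus, Hana, Pia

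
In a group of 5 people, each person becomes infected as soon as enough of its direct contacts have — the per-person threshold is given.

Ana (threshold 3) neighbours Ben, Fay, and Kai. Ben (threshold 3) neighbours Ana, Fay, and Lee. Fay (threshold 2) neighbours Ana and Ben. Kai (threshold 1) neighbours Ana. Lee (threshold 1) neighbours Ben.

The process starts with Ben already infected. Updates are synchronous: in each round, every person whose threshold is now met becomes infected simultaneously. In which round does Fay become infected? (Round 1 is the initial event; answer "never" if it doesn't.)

never

Round 1 — Ben becomes infected (initial).
Round 2 — checking thresholds:
  Ana: 1 of 3 neighbours < 3, not yet.
  Fay: 1 of 2 neighbours < 2, not yet.
  Lee: 1 of 1 neighbours ≥ 1, becomes infected.
Round 3 — no new infections; cascade stops.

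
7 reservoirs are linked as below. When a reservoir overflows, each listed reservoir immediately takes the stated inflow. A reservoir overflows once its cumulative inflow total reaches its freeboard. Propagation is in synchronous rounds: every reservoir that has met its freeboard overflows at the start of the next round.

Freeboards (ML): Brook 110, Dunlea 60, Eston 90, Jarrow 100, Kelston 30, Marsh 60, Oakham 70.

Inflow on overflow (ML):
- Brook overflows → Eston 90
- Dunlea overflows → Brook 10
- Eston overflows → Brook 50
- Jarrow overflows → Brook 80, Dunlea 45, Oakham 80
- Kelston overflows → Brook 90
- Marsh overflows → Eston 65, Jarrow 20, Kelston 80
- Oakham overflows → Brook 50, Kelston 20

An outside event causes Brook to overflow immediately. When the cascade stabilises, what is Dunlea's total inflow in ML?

0

Round 1 — Brook overflows (initial).
  Eston: +90 → 90 ≥ 90
Round 2 — Eston overflows.
No further overflows.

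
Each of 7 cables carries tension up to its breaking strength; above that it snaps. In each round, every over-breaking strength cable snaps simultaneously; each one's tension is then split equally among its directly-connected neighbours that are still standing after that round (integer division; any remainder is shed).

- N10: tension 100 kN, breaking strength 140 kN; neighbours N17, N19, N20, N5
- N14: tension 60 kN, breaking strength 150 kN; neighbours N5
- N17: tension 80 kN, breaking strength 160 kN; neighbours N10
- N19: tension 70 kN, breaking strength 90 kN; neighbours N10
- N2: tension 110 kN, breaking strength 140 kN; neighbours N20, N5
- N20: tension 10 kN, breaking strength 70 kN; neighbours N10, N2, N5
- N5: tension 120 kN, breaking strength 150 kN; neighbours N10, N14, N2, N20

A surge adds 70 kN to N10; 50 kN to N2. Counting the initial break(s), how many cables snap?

Round 1 — N10 at 170 > 140; N2 at 160 > 140. N10, N2 snap.
  N10 sheds 170 kN to N17, N19, N20, N5: 42 each (2 lost).
    N17: 80+42 = 122 ≤ 160
    N19: 70+42 = 112 > 90
    N20: 10+42 = 52 ≤ 70
    N5: 120+42 = 162 > 150
  N2 sheds 160 kN to N20, N5: 80 each.
    N20: 52+80 = 132 > 70
    N5: 162+80 = 242 > 150
Round 2 — N19, N20, N5 snap.
  N19 sheds 112 kN: no online neighbours, lost.
  N20 sheds 132 kN: no online neighbours, lost.
  N5 sheds 242 kN to N14: 242 each.
    N14: 60+242 = 302 > 150
Round 3 — N14 snaps.
  N14 sheds 302 kN: no online neighbours, lost.
No further breaks.

6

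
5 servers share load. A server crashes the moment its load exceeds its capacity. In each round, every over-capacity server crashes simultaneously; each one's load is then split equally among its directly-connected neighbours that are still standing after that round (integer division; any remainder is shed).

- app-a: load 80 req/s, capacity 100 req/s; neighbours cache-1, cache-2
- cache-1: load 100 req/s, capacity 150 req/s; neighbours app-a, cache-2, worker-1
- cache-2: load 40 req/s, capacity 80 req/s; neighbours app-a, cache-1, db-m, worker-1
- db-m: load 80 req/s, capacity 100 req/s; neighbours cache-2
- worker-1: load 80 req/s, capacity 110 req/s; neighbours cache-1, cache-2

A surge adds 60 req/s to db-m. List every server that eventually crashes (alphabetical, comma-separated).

Round 1 — db-m at 140 > 100. db-m crashes.
  db-m sheds 140 req/s to cache-2: 140 each.
    cache-2: 40+140 = 180 > 80
Round 2 — cache-2 crashes.
  cache-2 sheds 180 req/s to app-a, cache-1, worker-1: 60 each.
    app-a: 80+60 = 140 > 100
    cache-1: 100+60 = 160 > 150
    worker-1: 80+60 = 140 > 110
Round 3 — app-a, cache-1, worker-1 crash.
  app-a sheds 140 req/s: no online neighbours, lost.
  cache-1 sheds 160 req/s: no online neighbours, lost.
  worker-1 sheds 140 req/s: no online neighbours, lost.
No further crashes.

app-a, cache-1, cache-2, db-m, worker-1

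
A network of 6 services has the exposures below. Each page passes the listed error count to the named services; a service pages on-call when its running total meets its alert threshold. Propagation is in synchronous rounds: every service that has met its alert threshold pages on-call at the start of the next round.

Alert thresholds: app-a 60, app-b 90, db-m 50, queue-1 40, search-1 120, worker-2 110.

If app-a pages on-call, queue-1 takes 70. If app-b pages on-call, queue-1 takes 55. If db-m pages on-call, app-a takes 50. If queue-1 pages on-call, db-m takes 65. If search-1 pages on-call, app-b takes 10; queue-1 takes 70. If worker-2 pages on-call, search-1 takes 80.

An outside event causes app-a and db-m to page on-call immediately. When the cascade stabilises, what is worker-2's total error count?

0

Round 1 — app-a, db-m page on-call (initial).
  queue-1: +70 → 70 ≥ 40
Round 2 — queue-1 pages on-call.
No further pages.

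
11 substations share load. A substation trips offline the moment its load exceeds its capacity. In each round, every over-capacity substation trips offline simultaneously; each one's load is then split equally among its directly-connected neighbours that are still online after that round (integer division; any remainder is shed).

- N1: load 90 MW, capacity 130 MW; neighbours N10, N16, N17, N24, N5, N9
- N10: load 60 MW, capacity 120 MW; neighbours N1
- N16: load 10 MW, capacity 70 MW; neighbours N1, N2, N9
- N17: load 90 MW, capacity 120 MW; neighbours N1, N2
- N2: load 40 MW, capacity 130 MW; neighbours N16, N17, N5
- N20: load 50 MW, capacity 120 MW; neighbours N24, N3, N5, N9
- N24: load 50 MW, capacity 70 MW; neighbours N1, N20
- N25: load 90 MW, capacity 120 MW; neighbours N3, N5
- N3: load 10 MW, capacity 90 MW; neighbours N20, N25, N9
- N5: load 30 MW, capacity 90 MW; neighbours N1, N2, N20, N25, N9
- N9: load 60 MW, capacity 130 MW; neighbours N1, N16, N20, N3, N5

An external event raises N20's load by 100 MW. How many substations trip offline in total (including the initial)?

10

Round 1 — N20 at 150 > 120. N20 trips offline.
  N20 sheds 150 MW to N24, N3, N5, N9: 37 each (2 lost).
    N24: 50+37 = 87 > 70
    N3: 10+37 = 47 ≤ 90
    N5: 30+37 = 67 ≤ 90
    N9: 60+37 = 97 ≤ 130
Round 2 — N24 trips offline.
  N24 sheds 87 MW to N1: 87 each.
    N1: 90+87 = 177 > 130
Round 3 — N1 trips offline.
  N1 sheds 177 MW to N10, N16, N17, N5, N9: 35 each (2 lost).
    N10: 60+35 = 95 ≤ 120
    N16: 10+35 = 45 ≤ 70
    N17: 90+35 = 125 > 120
    N5: 67+35 = 102 > 90
    N9: 97+35 = 132 > 130
Round 4 — N17, N5, N9 trip offline.
  N17 sheds 125 MW to N2: 125 each.
    N2: 40+125 = 165 > 130
  N5 sheds 102 MW to N2, N25: 51 each.
    N2: 165+51 = 216 > 130
    N25: 90+51 = 141 > 120
  N9 sheds 132 MW to N16, N3: 66 each.
    N16: 45+66 = 111 > 70
    N3: 47+66 = 113 > 90
Round 5 — N16, N2, N25, N3 trip offline.
  N16 sheds 111 MW: no online neighbours, lost.
  N2 sheds 216 MW: no online neighbours, lost.
  N25 sheds 141 MW: no online neighbours, lost.
  N3 sheds 113 MW: no online neighbours, lost.
No further trips.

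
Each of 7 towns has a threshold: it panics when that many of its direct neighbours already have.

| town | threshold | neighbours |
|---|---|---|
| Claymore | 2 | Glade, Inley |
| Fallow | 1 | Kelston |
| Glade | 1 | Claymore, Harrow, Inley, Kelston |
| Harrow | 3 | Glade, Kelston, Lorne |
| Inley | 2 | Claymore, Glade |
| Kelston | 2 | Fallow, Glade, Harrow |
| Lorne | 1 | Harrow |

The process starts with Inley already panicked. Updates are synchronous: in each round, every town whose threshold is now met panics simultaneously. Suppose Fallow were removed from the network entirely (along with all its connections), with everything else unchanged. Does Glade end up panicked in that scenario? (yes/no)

yes

With Fallow removed:
Round 1 — Inley panics (initial).
Round 2 — checking thresholds:
  Claymore: 1 of 2 neighbours < 2, holds.
  Glade: 1 of 4 neighbours ≥ 1, panics.
Round 3 — checking thresholds:
  Claymore: 2 of 2 neighbours ≥ 2, panics.
  Harrow: 1 of 3 neighbours < 3, holds.
  Kelston: 1 of 2 neighbours < 2, holds.
Round 4 — no new panics; cascade stops.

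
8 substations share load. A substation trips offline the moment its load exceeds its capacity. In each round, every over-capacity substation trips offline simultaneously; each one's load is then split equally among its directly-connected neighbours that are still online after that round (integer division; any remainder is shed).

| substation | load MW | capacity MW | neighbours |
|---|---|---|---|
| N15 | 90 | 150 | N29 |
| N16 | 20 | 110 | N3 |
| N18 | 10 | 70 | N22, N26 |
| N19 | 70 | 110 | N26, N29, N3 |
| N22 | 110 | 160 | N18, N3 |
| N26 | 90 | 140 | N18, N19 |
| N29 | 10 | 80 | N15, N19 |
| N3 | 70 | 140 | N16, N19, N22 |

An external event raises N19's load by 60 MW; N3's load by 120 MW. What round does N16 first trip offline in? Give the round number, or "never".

Round 1 — N19 at 130 > 110; N3 at 190 > 140. N19, N3 trip offline.
  N19 sheds 130 MW to N26, N29: 65 each.
    N26: 90+65 = 155 > 140
    N29: 10+65 = 75 ≤ 80
  N3 sheds 190 MW to N16, N22: 95 each.
    N16: 20+95 = 115 > 110
    N22: 110+95 = 205 > 160
Round 2 — N16, N22, N26 trip offline.
  N16 sheds 115 MW: no online neighbours, lost.
  N22 sheds 205 MW to N18: 205 each.
    N18: 10+205 = 215 > 70
  N26 sheds 155 MW to N18: 155 each.
    N18: 215+155 = 370 > 70
Round 3 — N18 trips offline.
  N18 sheds 370 MW: no online neighbours, lost.
No further trips.

2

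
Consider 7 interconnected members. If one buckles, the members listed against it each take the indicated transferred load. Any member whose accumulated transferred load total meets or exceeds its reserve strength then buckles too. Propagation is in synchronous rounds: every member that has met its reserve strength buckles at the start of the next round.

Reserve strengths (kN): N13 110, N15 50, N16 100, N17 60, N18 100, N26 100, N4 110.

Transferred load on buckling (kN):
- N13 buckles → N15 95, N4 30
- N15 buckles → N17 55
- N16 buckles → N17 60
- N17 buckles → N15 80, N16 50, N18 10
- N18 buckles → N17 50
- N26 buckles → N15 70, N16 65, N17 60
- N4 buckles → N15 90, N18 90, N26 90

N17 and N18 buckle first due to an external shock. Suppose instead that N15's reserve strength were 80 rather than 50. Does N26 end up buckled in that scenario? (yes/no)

no

With N15's reserve strength at 80:
Round 1 — N17, N18 buckle (initial).
  N15: +80 → 80 ≥ 80
  N16: +50 → 50 < 100
Round 2 — N15 buckles.
No further bucklings.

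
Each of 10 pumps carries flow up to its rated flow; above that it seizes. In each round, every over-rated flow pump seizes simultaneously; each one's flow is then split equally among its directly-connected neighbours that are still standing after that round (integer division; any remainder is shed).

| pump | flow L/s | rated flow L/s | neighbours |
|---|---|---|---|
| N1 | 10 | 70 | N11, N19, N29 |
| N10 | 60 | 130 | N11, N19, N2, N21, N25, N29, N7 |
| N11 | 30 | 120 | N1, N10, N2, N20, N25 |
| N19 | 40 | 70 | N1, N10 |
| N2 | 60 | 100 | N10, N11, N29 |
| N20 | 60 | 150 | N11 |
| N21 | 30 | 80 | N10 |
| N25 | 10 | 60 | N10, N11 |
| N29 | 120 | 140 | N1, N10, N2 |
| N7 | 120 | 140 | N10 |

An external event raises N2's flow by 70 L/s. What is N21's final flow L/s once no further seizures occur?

Round 1 — N2 at 130 > 100. N2 seizes.
  N2 sheds 130 L/s to N10, N11, N29: 43 each (1 lost).
    N10: 60+43 = 103 ≤ 130
    N11: 30+43 = 73 ≤ 120
    N29: 120+43 = 163 > 140
Round 2 — N29 seizes.
  N29 sheds 163 L/s to N1, N10: 81 each (1 lost).
    N1: 10+81 = 91 > 70
    N10: 103+81 = 184 > 130
Round 3 — N1, N10 seize.
  N1 sheds 91 L/s to N11, N19: 45 each (1 lost).
    N11: 73+45 = 118 ≤ 120
    N19: 40+45 = 85 > 70
  N10 sheds 184 L/s to N11, N19, N21, N25, N7: 36 each (4 lost).
    N11: 118+36 = 154 > 120
    N19: 85+36 = 121 > 70
    N21: 30+36 = 66 ≤ 80
    N25: 10+36 = 46 ≤ 60
    N7: 120+36 = 156 > 140
Round 4 — N11, N19, N7 seize.
  N11 sheds 154 L/s to N20, N25: 77 each.
    N20: 60+77 = 137 ≤ 150
    N25: 46+77 = 123 > 60
  N19 sheds 121 L/s: no online neighbours, lost.
  N7 sheds 156 L/s: no online neighbours, lost.
Round 5 — N25 seizes.
  N25 sheds 123 L/s: no online neighbours, lost.
No further seizures.

66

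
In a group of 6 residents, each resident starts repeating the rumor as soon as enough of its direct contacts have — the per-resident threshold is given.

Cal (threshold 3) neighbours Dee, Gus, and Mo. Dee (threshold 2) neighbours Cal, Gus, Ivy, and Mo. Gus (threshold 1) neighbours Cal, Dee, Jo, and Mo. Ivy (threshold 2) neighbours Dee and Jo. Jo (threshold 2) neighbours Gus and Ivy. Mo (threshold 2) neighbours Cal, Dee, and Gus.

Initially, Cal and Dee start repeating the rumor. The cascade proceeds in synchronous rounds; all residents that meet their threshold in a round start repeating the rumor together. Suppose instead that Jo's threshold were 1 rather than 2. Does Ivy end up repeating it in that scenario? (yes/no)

yes

With Jo's threshold at 1:
Round 1 — Cal, Dee start repeating the rumor (initial).
Round 2 — checking thresholds:
  Gus: 2 of 4 neighbours ≥ 1, starts repeating the rumor.
  Ivy: 1 of 2 neighbours < 2, not yet.
  Mo: 2 of 3 neighbours ≥ 2, starts repeating the rumor.
Round 3 — checking thresholds:
  Ivy: 1 of 2 neighbours < 2, not yet.
  Jo: 1 of 2 neighbours ≥ 1, starts repeating the rumor.
Round 4 — checking thresholds:
  Ivy: 2 of 2 neighbours ≥ 2, starts repeating the rumor.
Round 5 — no new spreads; cascade stops.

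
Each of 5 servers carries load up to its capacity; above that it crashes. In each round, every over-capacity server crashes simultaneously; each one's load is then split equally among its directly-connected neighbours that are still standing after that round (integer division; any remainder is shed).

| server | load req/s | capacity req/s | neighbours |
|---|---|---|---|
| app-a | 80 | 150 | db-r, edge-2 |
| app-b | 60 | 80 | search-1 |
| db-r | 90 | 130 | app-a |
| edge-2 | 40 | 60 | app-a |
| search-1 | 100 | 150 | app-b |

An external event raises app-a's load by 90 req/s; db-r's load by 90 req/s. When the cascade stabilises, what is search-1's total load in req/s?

Round 1 — app-a at 170 > 150; db-r at 180 > 130. app-a, db-r crash.
  app-a sheds 170 req/s to edge-2: 170 each.
    edge-2: 40+170 = 210 > 60
  db-r sheds 180 req/s: no online neighbours, lost.
Round 2 — edge-2 crashes.
  edge-2 sheds 210 req/s: no online neighbours, lost.
No further crashes.

100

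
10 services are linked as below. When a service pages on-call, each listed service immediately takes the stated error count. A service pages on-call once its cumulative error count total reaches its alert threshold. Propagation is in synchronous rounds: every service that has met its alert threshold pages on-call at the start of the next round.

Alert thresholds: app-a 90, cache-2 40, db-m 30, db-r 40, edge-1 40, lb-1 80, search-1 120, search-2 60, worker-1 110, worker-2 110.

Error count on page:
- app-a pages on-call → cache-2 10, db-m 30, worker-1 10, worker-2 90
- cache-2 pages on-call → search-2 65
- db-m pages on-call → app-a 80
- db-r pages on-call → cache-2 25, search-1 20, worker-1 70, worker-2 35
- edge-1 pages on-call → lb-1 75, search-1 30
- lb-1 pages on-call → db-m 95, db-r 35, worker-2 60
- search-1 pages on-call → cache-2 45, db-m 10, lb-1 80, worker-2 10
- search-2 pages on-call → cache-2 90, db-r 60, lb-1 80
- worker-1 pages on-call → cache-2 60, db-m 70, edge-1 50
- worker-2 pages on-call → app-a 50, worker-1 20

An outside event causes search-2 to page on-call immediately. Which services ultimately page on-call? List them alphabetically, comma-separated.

cache-2, db-m, db-r, lb-1, search-2

Round 1 — search-2 pages on-call (initial).
  cache-2: +90 → 90 ≥ 40
  db-r: +60 → 60 ≥ 40
  lb-1: +80 → 80 ≥ 80
Round 2 — cache-2, db-r, lb-1 page on-call.
  db-m: +95 → 95 ≥ 30
  search-1: +20 → 20 < 120
  worker-1: +70 → 70 < 110
  worker-2: +35+60 → 95 < 110
Round 3 — db-m pages on-call.
  app-a: +80 → 80 < 90
No further pages.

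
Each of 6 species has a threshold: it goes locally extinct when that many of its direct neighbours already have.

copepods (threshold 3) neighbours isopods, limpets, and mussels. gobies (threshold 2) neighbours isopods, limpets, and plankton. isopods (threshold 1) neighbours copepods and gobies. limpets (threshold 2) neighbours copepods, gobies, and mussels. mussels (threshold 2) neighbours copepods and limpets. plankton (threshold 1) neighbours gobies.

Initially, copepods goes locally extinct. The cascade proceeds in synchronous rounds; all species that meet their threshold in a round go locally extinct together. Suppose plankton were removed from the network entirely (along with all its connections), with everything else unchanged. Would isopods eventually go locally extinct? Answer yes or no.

yes

With plankton removed:
Round 1 — copepods goes locally extinct (initial).
Round 2 — checking thresholds:
  isopods: 1 of 2 neighbours ≥ 1, goes locally extinct.
  limpets: 1 of 3 neighbours < 2, not yet.
  mussels: 1 of 2 neighbours < 2, not yet.
Round 3 — no new extinctions; cascade stops.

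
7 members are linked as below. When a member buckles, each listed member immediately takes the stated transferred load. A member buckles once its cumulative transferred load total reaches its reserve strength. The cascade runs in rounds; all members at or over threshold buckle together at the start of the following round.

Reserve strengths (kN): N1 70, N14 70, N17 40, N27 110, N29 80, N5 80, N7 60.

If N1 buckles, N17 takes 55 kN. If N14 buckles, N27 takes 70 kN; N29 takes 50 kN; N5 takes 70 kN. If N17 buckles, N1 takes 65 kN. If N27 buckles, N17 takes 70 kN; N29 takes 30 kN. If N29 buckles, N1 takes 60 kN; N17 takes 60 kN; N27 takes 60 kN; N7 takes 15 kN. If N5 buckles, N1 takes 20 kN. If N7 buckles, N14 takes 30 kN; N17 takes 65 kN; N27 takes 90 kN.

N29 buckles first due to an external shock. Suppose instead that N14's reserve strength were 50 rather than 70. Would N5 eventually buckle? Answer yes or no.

no

With N14's reserve strength at 50:
Round 1 — N29 buckles (initial).
  N1: +60 → 60 < 70
  N17: +60 → 60 ≥ 40
  N27: +60 → 60 < 110
  N7: +15 → 15 < 60
Round 2 — N17 buckles.
  N1: +65 → 125 ≥ 70
Round 3 — N1 buckles.
No further bucklings.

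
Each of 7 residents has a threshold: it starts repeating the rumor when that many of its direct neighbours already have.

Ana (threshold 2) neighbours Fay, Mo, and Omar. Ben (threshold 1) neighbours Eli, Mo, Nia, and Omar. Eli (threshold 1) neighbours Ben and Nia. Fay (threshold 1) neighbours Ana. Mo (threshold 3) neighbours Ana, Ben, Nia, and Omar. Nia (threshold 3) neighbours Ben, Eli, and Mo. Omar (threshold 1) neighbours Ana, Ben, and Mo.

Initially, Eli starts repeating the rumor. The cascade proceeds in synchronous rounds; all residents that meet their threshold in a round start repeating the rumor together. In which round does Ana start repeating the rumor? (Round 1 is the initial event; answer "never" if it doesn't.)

never

Round 1 — Eli starts repeating the rumor (initial).
Round 2 — checking thresholds:
  Ben: 1 of 4 neighbours ≥ 1, starts repeating the rumor.
  Nia: 1 of 3 neighbours < 3, not yet.
Round 3 — checking thresholds:
  Mo: 1 of 4 neighbours < 3, not yet.
  Nia: 2 of 3 neighbours < 3, not yet.
  Omar: 1 of 3 neighbours ≥ 1, starts repeating the rumor.
Round 4 — no new spreads; cascade stops.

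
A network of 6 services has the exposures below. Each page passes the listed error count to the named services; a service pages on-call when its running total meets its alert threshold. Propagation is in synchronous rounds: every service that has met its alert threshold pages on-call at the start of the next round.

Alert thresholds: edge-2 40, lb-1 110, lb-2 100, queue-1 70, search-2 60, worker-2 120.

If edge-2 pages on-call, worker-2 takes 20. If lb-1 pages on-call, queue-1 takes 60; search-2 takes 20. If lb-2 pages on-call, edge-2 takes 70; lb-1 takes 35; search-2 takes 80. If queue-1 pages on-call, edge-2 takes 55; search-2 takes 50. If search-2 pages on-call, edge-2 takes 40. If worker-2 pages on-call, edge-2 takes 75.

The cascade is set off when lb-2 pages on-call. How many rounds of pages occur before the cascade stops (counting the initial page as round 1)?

Round 1 — lb-2 pages on-call (initial).
  edge-2: +70 → 70 ≥ 40
  lb-1: +35 → 35 < 110
  search-2: +80 → 80 ≥ 60
Round 2 — edge-2, search-2 page on-call.
  worker-2: +20 → 20 < 120
No further pages.

2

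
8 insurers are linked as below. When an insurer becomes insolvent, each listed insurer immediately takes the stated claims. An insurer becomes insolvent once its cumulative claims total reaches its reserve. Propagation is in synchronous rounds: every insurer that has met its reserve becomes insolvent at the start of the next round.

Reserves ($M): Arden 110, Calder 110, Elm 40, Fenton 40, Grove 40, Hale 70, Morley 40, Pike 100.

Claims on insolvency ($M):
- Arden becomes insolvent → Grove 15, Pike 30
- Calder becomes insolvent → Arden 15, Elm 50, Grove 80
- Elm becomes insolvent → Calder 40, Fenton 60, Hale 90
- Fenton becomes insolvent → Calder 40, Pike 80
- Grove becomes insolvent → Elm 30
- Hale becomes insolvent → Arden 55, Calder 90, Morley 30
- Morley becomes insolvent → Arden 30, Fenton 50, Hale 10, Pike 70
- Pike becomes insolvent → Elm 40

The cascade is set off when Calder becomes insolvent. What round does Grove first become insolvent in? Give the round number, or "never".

Round 1 — Calder becomes insolvent (initial).
  Arden: +15 → 15 < 110
  Elm: +50 → 50 ≥ 40
  Grove: +80 → 80 ≥ 40
Round 2 — Elm, Grove become insolvent.
  Fenton: +60 → 60 ≥ 40
  Hale: +90 → 90 ≥ 70
Round 3 — Fenton, Hale become insolvent.
  Arden: +55 → 70 < 110
  Morley: +30 → 30 < 40
  Pike: +80 → 80 < 100
No further insolvencies.

2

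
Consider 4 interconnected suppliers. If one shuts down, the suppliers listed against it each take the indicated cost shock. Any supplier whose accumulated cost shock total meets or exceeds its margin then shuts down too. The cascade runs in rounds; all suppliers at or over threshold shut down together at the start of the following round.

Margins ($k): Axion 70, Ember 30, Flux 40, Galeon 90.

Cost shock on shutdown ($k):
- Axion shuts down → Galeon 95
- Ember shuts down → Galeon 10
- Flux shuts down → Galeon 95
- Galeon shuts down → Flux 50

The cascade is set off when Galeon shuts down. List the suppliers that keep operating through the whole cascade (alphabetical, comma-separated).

Axion, Ember

Round 1 — Galeon shuts down (initial).
  Flux: +50 → 50 ≥ 40
Round 2 — Flux shuts down.
No further shutdowns.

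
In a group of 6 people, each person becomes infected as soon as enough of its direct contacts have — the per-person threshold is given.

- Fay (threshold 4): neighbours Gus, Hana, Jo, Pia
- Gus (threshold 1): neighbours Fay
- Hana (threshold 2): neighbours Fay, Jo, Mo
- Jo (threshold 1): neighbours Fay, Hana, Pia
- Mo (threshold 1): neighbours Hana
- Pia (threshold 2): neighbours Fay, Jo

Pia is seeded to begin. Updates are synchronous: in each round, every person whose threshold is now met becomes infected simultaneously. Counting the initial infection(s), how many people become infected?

Round 1 — Pia becomes infected (initial).
Round 2 — checking thresholds:
  Fay: 1 of 4 neighbours < 4, not yet.
  Jo: 1 of 3 neighbours ≥ 1, becomes infected.
Round 3 — no new infections; cascade stops.

2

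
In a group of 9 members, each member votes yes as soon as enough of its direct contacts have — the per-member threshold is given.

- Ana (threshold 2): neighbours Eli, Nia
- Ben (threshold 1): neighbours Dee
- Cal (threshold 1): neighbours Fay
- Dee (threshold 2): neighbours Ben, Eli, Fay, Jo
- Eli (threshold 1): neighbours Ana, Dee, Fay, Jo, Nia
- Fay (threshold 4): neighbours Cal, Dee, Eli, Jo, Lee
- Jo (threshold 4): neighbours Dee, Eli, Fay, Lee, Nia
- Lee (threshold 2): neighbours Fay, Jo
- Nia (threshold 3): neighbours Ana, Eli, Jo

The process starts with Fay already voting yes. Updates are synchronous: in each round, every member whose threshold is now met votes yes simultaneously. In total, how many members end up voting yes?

Round 1 — Fay votes yes (initial).
Round 2 — checking thresholds:
  Cal: 1 of 1 neighbours ≥ 1, votes yes.
  Dee: 1 of 4 neighbours < 2, below threshold.
  Eli: 1 of 5 neighbours ≥ 1, votes yes.
  Jo: 1 of 5 neighbours < 4, below threshold.
  Lee: 1 of 2 neighbours < 2, below threshold.
Round 3 — checking thresholds:
  Ana: 1 of 2 neighbours < 2, below threshold.
  Dee: 2 of 4 neighbours ≥ 2, votes yes.
  Jo: 2 of 5 neighbours < 4, below threshold.
  Lee: 1 of 2 neighbours < 2, below threshold.
  Nia: 1 of 3 neighbours < 3, below threshold.
Round 4 — checking thresholds:
  Ana: 1 of 2 neighbours < 2, below threshold.
  Ben: 1 of 1 neighbours ≥ 1, votes yes.
  Jo: 3 of 5 neighbours < 4, below threshold.
  Lee: 1 of 2 neighbours < 2, below threshold.
  Nia: 1 of 3 neighbours < 3, below threshold.
Round 5 — no new yes votes; cascade stops.

5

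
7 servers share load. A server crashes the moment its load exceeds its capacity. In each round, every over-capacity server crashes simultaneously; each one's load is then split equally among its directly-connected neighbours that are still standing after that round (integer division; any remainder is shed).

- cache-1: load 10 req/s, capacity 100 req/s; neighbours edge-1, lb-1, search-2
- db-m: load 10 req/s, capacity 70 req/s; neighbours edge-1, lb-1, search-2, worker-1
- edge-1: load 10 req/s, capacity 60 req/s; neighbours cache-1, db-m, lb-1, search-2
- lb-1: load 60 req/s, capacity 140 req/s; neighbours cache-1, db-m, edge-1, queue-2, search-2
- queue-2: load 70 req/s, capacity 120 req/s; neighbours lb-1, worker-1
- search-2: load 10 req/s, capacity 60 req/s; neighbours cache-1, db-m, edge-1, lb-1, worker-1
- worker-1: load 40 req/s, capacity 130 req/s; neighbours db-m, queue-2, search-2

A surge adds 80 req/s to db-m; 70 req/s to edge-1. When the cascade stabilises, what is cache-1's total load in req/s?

58

Round 1 — db-m at 90 > 70; edge-1 at 80 > 60. db-m, edge-1 crash.
  db-m sheds 90 req/s to lb-1, search-2, worker-1: 30 each.
    lb-1: 60+30 = 90 ≤ 140
    search-2: 10+30 = 40 ≤ 60
    worker-1: 40+30 = 70 ≤ 130
  edge-1 sheds 80 req/s to cache-1, lb-1, search-2: 26 each (2 lost).
    cache-1: 10+26 = 36 ≤ 100
    lb-1: 90+26 = 116 ≤ 140
    search-2: 40+26 = 66 > 60
Round 2 — search-2 crashes.
  search-2 sheds 66 req/s to cache-1, lb-1, worker-1: 22 each.
    cache-1: 36+22 = 58 ≤ 100
    lb-1: 116+22 = 138 ≤ 140
    worker-1: 70+22 = 92 ≤ 130
No further crashes.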